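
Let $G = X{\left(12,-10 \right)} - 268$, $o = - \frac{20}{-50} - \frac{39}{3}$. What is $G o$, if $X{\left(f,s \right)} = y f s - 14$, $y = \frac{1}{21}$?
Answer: $\frac{18126}{5} \approx 3625.2$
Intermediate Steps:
$y = \frac{1}{21} \approx 0.047619$
$X{\left(f,s \right)} = -14 + \frac{f s}{21}$ ($X{\left(f,s \right)} = \frac{f}{21} s - 14 = \frac{f s}{21} - 14 = -14 + \frac{f s}{21}$)
$o = - \frac{63}{5}$ ($o = \left(-20\right) \left(- \frac{1}{50}\right) - 13 = \frac{2}{5} - 13 = - \frac{63}{5} \approx -12.6$)
$G = - \frac{2014}{7}$ ($G = \left(-14 + \frac{1}{21} \cdot 12 \left(-10\right)\right) - 268 = \left(-14 - \frac{40}{7}\right) - 268 = - \frac{138}{7} - 268 = - \frac{2014}{7} \approx -287.71$)
$G o = \left(- \frac{2014}{7}\right) \left(- \frac{63}{5}\right) = \frac{18126}{5}$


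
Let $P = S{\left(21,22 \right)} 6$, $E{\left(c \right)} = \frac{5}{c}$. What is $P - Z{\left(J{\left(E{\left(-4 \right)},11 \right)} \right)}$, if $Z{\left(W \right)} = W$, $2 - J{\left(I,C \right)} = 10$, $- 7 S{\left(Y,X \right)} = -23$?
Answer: $\frac{194}{7} \approx 27.714$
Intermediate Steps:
$S{\left(Y,X \right)} = \frac{23}{7}$ ($S{\left(Y,X \right)} = \left(- \frac{1}{7}\right) \left(-23\right) = \frac{23}{7}$)
$J{\left(I,C \right)} = -8$ ($J{\left(I,C \right)} = 2 - 10 = -8$)
$P = \frac{138}{7}$ ($P = \frac{23}{7} \cdot 6 = \frac{138}{7} \approx 19.714$)
$P - Z{\left(J{\left(E{\left(-4 \right)},11 \right)} \right)} = \frac{138}{7} - -8 = \frac{138}{7} + 8 = \frac{194}{7}$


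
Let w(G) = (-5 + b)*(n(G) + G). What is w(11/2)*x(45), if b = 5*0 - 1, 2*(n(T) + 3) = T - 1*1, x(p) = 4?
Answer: -114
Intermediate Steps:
n(T) = -7/2 + T/2 (n(T) = -3 + (T - 1*1)/2 = -3 + (T - 1)/2 = -3 + (-1 + T)/2 = -3 + (-1/2 + T/2) = -7/2 + T/2)
b = -1 (b = 0 - 1 = -1)
w(G) = 21 - 9*G (w(G) = (-5 - 1)*((-7/2 + G/2) + G) = -6*(-7/2 + 3*G/2) = 21 - 9*G)
w(11/2)*x(45) = (21 - 99/2)*4 = -57/2*4 = -114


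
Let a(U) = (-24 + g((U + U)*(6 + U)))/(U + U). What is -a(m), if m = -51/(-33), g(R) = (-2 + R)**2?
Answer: -3152508/22627 ≈ -139.32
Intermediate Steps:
m = 17/11 (m = -51*(-1/33) = 17/11 ≈ 1.5455)
a(U) = (-24 + (-2 + 2*U*(6 + U))**2)/(2*U) (a(U) = (-24 + (-2 + (U + U)*(6 + U))**2)/(U + U) = (-24 + (-2 + (2*U)*(6 + U))**2)/((2*U)) = (-24 + (-2 + 2*U*(6 + U))**2)*(1/(2*U)) = (-24 + (-2 + 2*U*(6 + U))**2)/(2*U))
-a(m) = -2*(-6 + (-1 + 17*(6 + 17/11)/11)**2)/17/11 = -2*11*(-6 + (-1 + (17/11)*(83/11))**2)/17 = -2*11*(-6 + (-1 + 1411/121)**2)/17 = -2*11*(-6 + (1290/121)**2)/17 = -2*11*(-6 + 1664100/14641)/17 = -2*11*1576254/(17*14641) = -1*3152508/22627 = -3152508/22627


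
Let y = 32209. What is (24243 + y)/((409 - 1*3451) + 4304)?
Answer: 28226/631 ≈ 44.732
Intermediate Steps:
(24243 + y)/((409 - 1*3451) + 4304) = (24243 + 32209)/((409 - 1*3451) + 4304) = 56452/((409 - 3451) + 4304) = 56452/(-3042 + 4304) = 56452/1262 = 56452*(1/1262) = 28226/631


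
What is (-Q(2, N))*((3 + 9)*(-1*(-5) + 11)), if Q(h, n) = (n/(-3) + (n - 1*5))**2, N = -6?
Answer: -15552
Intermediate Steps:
Q(h, n) = (-5 + 2*n/3)**2 (Q(h, n) = (n*(-1/3) + (n - 5))**2 = (-n/3 + (-5 + n))**2 = (-5 + 2*n/3)**2)
(-Q(2, N))*((3 + 9)*(-1*(-5) + 11)) = (-(-15 + 2*(-6))**2/9)*((3 + 9)*(-1*(-5) + 11)) = (-(-15 - 12)**2/9)*(12*(5 + 11)) = (-(-27)**2/9)*(12*16) = -729/9*192 = -1*81*192 = -81*192 = -15552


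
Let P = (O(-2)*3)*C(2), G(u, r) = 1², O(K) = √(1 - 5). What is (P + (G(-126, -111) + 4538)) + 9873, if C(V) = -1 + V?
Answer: 14412 + 6*I ≈ 14412.0 + 6.0*I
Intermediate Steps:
O(K) = 2*I (O(K) = √(-4) = 2*I)
G(u, r) = 1
P = 6*I (P = ((2*I)*3)*(-1 + 2) = (6*I)*1 = 6*I ≈ 6.0*I)
(P + (G(-126, -111) + 4538)) + 9873 = (6*I + (1 + 4538)) + 9873 = (6*I + 4539) + 9873 = (4539 + 6*I) + 9873 = 14412 + 6*I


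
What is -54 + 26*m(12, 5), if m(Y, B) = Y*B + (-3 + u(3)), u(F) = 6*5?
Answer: 2208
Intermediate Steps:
u(F) = 30
m(Y, B) = 27 + B*Y (m(Y, B) = Y*B + (-3 + 30) = B*Y + 27 = 27 + B*Y)
-54 + 26*m(12, 5) = -54 + 26*(27 + 5*12) = -54 + 26*(27 + 60) = -54 + 26*87 = -54 + 2262 = 2208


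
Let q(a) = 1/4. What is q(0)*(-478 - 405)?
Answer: -883/4 ≈ -220.75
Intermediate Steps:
q(a) = ¼
q(0)*(-478 - 405) = (-478 - 405)/4 = (¼)*(-883) = -883/4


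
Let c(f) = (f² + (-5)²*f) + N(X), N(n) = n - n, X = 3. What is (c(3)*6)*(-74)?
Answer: -37296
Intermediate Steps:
N(n) = 0
c(f) = f² + 25*f (c(f) = (f² + (-5)²*f) + 0 = (f² + 25*f) + 0 = f² + 25*f)
(c(3)*6)*(-74) = ((3*(25 + 3))*6)*(-74) = ((3*28)*6)*(-74) = (84*6)*(-74) = 504*(-74) = -37296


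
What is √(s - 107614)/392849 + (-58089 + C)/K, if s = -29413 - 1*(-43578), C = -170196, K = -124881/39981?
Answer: 3042354195/41627 + I*√93449/392849 ≈ 73086.0 + 0.00077815*I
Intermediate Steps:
K = -41627/13327 (K = -124881*1/39981 = -41627/13327 ≈ -3.1235)
s = 14165 (s = -29413 + 43578 = 14165)
√(s - 107614)/392849 + (-58089 + C)/K = √(14165 - 107614)/392849 + (-58089 - 170196)/(-41627/13327) = √(-93449)*(1/392849) - 228285*(-13327/41627) = (I*√93449)*(1/392849) + 3042354195/41627 = I*√93449/392849 + 3042354195/41627 = 3042354195/41627 + I*√93449/392849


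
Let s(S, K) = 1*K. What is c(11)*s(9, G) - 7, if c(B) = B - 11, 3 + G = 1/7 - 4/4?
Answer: -7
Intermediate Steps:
G = -27/7 (G = -3 + (1/7 - 4/4) = -3 + (1*(1/7) - 4*1/4) = -3 + (1/7 - 1) = -3 - 6/7 = -27/7 ≈ -3.8571)
s(S, K) = K
c(B) = -11 + B
c(11)*s(9, G) - 7 = (-11 + 11)*(-27/7) - 7 = 0*(-27/7) - 7 = 0 - 7 = -7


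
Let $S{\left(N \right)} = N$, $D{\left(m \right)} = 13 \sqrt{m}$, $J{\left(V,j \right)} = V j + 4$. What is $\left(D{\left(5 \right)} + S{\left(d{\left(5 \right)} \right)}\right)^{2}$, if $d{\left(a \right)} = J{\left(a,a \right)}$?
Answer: $1686 + 754 \sqrt{5} \approx 3372.0$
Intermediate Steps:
$J{\left(V,j \right)} = 4 + V j$
$d{\left(a \right)} = 4 + a^{2}$ ($d{\left(a \right)} = 4 + a a = 4 + a^{2}$)
$\left(D{\left(5 \right)} + S{\left(d{\left(5 \right)} \right)}\right)^{2} = \left(13 \sqrt{5} + \left(4 + 5^{2}\right)\right)^{2} = \left(13 \sqrt{5} + \left(4 + 25\right)\right)^{2} = \left(13 \sqrt{5} + 29\right)^{2} = \left(29 + 13 \sqrt{5}\right)^{2}$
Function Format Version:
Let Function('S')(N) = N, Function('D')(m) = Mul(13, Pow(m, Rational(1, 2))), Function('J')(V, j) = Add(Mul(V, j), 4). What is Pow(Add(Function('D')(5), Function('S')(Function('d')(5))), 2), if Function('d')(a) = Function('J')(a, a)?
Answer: Add(1686, Mul(754, Pow(5, Rational(1, 2)))) ≈ 3372.0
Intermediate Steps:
Function('J')(V, j) = Add(4, Mul(V, j))
Function('d')(a) = Add(4, Pow(a, 2)) (Function('d')(a) = Add(4, Mul(a, a)) = Add(4, Pow(a, 2)))
Pow(Add(Function('D')(5), Function('S')(Function('d')(5))), 2) = Pow(Add(Mul(13, Pow(5, Rational(1, 2))), Add(4, Pow(5, 2))), 2) = Pow(Add(Mul(13, Pow(5, Rational(1, 2))), Add(4, 25)), 2) = Pow(Add(Mul(13, Pow(5, Rational(1, 2))), 29), 2) = Pow(Add(29, Mul(13, Pow(5, Rational(1, 2)))), 2)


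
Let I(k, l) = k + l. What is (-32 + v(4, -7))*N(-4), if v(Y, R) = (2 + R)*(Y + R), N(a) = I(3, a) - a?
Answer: -51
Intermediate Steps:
N(a) = 3 (N(a) = (3 + a) - a = 3)
v(Y, R) = (2 + R)*(R + Y)
(-32 + v(4, -7))*N(-4) = (-32 + ((-7)² + 2*(-7) + 2*4 - 7*4))*3 = (-32 + (49 - 14 + 8 - 28))*3 = (-32 + 15)*3 = -17*3 = -51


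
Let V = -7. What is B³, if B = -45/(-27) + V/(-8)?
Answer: 226981/13824 ≈ 16.419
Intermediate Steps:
B = 61/24 (B = -45/(-27) - 7/(-8) = -45*(-1/27) - 7*(-⅛) = 5/3 + 7/8 = 61/24 ≈ 2.5417)
B³ = (61/24)³ = 226981/13824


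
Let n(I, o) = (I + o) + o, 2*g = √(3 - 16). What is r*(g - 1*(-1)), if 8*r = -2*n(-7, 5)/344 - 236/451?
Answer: -41945/620576 - 41945*I*√13/1241152 ≈ -0.06759 - 0.12185*I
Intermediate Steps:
g = I*√13/2 (g = √(3 - 16)/2 = √(-13)/2 = (I*√13)/2 = I*√13/2 ≈ 1.8028*I)
n(I, o) = I + 2*o
r = -41945/620576 (r = (-2*(-7 + 2*5)/344 - 236/451)/8 = (-2*(-7 + 10)*(1/344) - 236*1/451)/8 = (-2*3*(1/344) - 236/451)/8 = (-6*1/344 - 236/451)/8 = (-3/172 - 236/451)/8 = (⅛)*(-41945/77572) = -41945/620576 ≈ -0.067590)
r*(g - 1*(-1)) = -41945*(I*√13/2 - 1*(-1))/620576 = -41945*(I*√13/2 + 1)/620576 = -41945*(1 + I*√13/2)/620576 = -41945/620576 - 41945*I*√13/1241152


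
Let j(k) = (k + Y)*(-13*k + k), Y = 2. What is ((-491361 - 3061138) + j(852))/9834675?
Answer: -2456759/1966935 ≈ -1.2490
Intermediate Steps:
j(k) = -12*k*(2 + k) (j(k) = (k + 2)*(-13*k + k) = (2 + k)*(-12*k) = -12*k*(2 + k))
((-491361 - 3061138) + j(852))/9834675 = ((-491361 - 3061138) - 12*852*(2 + 852))/9834675 = (-3552499 - 12*852*854)*(1/9834675) = (-3552499 - 8731296)*(1/9834675) = -12283795*1/9834675 = -2456759/1966935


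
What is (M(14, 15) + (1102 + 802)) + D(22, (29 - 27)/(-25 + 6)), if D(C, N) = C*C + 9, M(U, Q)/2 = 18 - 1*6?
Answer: 2421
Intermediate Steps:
M(U, Q) = 24 (M(U, Q) = 2*(18 - 1*6) = 2*(18 - 6) = 2*12 = 24)
D(C, N) = 9 + C² (D(C, N) = C² + 9 = 9 + C²)
(M(14, 15) + (1102 + 802)) + D(22, (29 - 27)/(-25 + 6)) = (24 + (1102 + 802)) + (9 + 22²) = (24 + 1904) + (9 + 484) = 1928 + 493 = 2421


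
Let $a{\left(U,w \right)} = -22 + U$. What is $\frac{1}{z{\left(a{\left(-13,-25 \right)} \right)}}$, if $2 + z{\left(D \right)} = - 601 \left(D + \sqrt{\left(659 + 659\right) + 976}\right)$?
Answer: $- \frac{21033}{386208005} - \frac{601 \sqrt{2294}}{386208005} \approx -0.00012899$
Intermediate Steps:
$z{\left(D \right)} = -2 - 601 D - 601 \sqrt{2294}$ ($z{\left(D \right)} = -2 - 601 \left(D + \sqrt{\left(659 + 659\right) + 976}\right) = -2 - 601 \left(D + \sqrt{1318 + 976}\right) = -2 - 601 \left(D + \sqrt{2294}\right) = -2 - \left(601 D + 601 \sqrt{2294}\right) = -2 - 601 D - 601 \sqrt{2294}$)
$\frac{1}{z{\left(a{\left(-13,-25 \right)} \right)}} = \frac{1}{-2 - 601 \left(-22 - 13\right) - 601 \sqrt{2294}} = \frac{1}{-2 - -21035 - 601 \sqrt{2294}} = \frac{1}{-2 + 21035 - 601 \sqrt{2294}} = \frac{1}{21033 - 601 \sqrt{2294}}$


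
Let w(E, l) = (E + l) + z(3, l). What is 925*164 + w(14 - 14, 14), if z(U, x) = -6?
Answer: 151708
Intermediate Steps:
w(E, l) = -6 + E + l (w(E, l) = (E + l) - 6 = -6 + E + l)
925*164 + w(14 - 14, 14) = 925*164 + (-6 + (14 - 14) + 14) = 151700 + (-6 + 0 + 14) = 151700 + 8 = 151708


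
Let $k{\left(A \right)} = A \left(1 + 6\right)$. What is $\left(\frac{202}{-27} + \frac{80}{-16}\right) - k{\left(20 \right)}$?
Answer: $- \frac{4117}{27} \approx -152.48$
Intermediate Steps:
$k{\left(A \right)} = 7 A$ ($k{\left(A \right)} = A 7 = 7 A$)
$\left(\frac{202}{-27} + \frac{80}{-16}\right) - k{\left(20 \right)} = \left(\frac{202}{-27} + \frac{80}{-16}\right) - 7 \cdot 20 = \left(202 \left(- \frac{1}{27}\right) + 80 \left(- \frac{1}{16}\right)\right) - 140 = \left(- \frac{202}{27} - 5\right) - 140 = - \frac{337}{27} - 140 = - \frac{4117}{27}$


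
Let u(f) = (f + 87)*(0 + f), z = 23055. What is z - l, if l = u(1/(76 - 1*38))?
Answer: 33288113/1444 ≈ 23053.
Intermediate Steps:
u(f) = f*(87 + f) (u(f) = (87 + f)*f = f*(87 + f))
l = 3307/1444 (l = (87 + 1/(76 - 1*38))/(76 - 1*38) = (87 + 1/(76 - 38))/(76 - 38) = (87 + 1/38)/38 = (1/38)*(3307/38) = 3307/1444 ≈ 2.2902)
z - l = 23055 - 1*3307/1444 = 23055 - 3307/1444 = 33288113/1444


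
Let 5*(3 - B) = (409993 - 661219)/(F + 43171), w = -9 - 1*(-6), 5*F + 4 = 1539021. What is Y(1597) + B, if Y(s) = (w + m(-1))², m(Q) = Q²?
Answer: 6267665/877436 ≈ 7.1432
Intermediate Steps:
F = 1539017/5 (F = -⅘ + (⅕)*1539021 = -⅘ + 1539021/5 = 1539017/5 ≈ 3.0780e+5)
w = -3 (w = -9 + 6 = -3)
Y(s) = 4 (Y(s) = (-3 + (-1)²)² = (-3 + 1)² = (-2)² = 4)
B = 2757921/877436 (B = 3 - (409993 - 661219)/(5*(1539017/5 + 43171)) = 3 - (-251226)/(5*1754872/5) = 3 - (-251226)*5/(5*1754872) = 3 - ⅕*(-628065/877436) = 3 + 125613/877436 = 2757921/877436 ≈ 3.1432)
Y(1597) + B = 4 + 2757921/877436 = 6267665/877436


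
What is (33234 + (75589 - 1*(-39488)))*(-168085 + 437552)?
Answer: 39964920237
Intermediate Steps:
(33234 + (75589 - 1*(-39488)))*(-168085 + 437552) = (33234 + (75589 + 39488))*269467 = (33234 + 115077)*269467 = 148311*269467 = 39964920237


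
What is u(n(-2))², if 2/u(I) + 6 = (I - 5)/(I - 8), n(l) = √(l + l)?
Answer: 529840/3798601 - 17472*I/3798601 ≈ 0.13948 - 0.0045996*I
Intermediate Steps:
n(l) = √2*√l (n(l) = √(2*l) = √2*√l)
u(I) = 2/(-6 + (-5 + I)/(-8 + I)) (u(I) = 2/(-6 + (I - 5)/(I - 8)) = 2/(-6 + (-5 + I)/(-8 + I)))
u(n(-2))² = (2*(8 - √2*√(-2))/(-43 + 5*(√2*√(-2))))² = (2*(8 - √2*I*√2)/(-43 + 5*(√2*(I*√2))))² = (2*(8 - 2*I)/(-43 + 5*(2*I)))² = (2*(8 - 2*I)/(-43 + 10*I))² = (2*((-43 - 10*I)/1949)*(8 - 2*I))² = (2*(-43 - 10*I)*(8 - 2*I)/1949)² = 4*(-43 - 10*I)²*(8 - 2*I)²/3798601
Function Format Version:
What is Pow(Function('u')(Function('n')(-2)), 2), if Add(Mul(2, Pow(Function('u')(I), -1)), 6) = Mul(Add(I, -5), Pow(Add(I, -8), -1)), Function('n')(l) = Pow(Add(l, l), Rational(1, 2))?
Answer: Add(Rational(529840, 3798601), Mul(Rational(-17472, 3798601), I)) ≈ Add(0.13948, Mul(-0.0045996, I))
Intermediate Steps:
Function('n')(l) = Mul(Pow(2, Rational(1, 2)), Pow(l, Rational(1, 2))) (Function('n')(l) = Pow(Mul(2, l), Rational(1, 2)) = Mul(Pow(2, Rational(1, 2)), Pow(l, Rational(1, 2))))
Function('u')(I) = Mul(2, Pow(Add(-6, Mul(Pow(Add(-8, I), -1), Add(-5, I))), -1)) (Function('u')(I) = Mul(2, Pow(Add(-6, Mul(Add(I, -5), Pow(Add(I, -8), -1))), -1)) = Mul(2, Pow(Add(-6, Mul(Add(-5, I), Pow(Add(-8, I), -1))), -1)) = Mul(2, Pow(Add(-6, Mul(Pow(Add(-8, I), -1), Add(-5, I))), -1)))
Pow(Function('u')(Function('n')(-2)), 2) = Pow(Mul(2, Pow(Add(-43, Mul(5, Mul(Pow(2, Rational(1, 2)), Pow(-2, Rational(1, 2))))), -1), Add(8, Mul(-1, Mul(Pow(2, Rational(1, 2)), Pow(-2, Rational(1, 2)))))), 2) = Pow(Mul(2, Pow(Add(-43, Mul(5, Mul(Pow(2, Rational(1, 2)), Mul(I, Pow(2, Rational(1, 2)))))), -1), Add(8, Mul(-1, Mul(Pow(2, Rational(1, 2)), Mul(I, Pow(2, Rational(1, 2))))))), 2) = Pow(Mul(2, Pow(Add(-43, Mul(5, Mul(2, I))), -1), Add(8, Mul(-1, Mul(2, I)))), 2) = Pow(Mul(2, Pow(Add(-43, Mul(10, I)), -1), Add(8, Mul(-2, I))), 2) = Pow(Mul(2, Mul(Rational(1, 1949), Add(-43, Mul(-10, I))), Add(8, Mul(-2, I))), 2) = Pow(Mul(Rational(2, 1949), Add(-43, Mul(-10, I)), Add(8, Mul(-2, I))), 2) = Mul(Rational(4, 3798601), Pow(Add(-43, Mul(-10, I)), 2), Pow(Add(8, Mul(-2, I)), 2))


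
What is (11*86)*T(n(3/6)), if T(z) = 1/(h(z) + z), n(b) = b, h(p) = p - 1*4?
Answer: -946/3 ≈ -315.33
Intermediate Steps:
h(p) = -4 + p (h(p) = p - 4 = -4 + p)
T(z) = 1/(-4 + 2*z) (T(z) = 1/((-4 + z) + z) = 1/(-4 + 2*z))
(11*86)*T(n(3/6)) = (11*86)*(1/(2*(-2 + 3/6))) = 946*(1/(2*(-2 + 3*(⅙)))) = 946*(1/(2*(-2 + ½))) = 946*(1/(2*(-3/2))) = 946*((½)*(-⅔)) = 946*(-⅓) = -946/3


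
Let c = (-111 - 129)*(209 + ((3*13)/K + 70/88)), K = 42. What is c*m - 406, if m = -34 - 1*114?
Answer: 576307378/77 ≈ 7.4845e+6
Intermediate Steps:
m = -148 (m = -34 - 114 = -148)
c = -3894180/77 (c = (-111 - 129)*(209 + ((3*13)/42 + 70/88)) = -240*(209 + (39*(1/42) + 70*(1/88))) = -240*(209 + (13/14 + 35/44)) = -240*(209 + 531/308) = -240*64903/308 = -3894180/77 ≈ -50574.)
c*m - 406 = -3894180/77*(-148) - 406 = 576338640/77 - 406 = 576307378/77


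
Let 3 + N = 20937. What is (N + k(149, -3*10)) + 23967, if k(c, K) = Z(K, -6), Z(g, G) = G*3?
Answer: 44883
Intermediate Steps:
Z(g, G) = 3*G
N = 20934 (N = -3 + 20937 = 20934)
k(c, K) = -18 (k(c, K) = 3*(-6) = -18)
(N + k(149, -3*10)) + 23967 = (20934 - 18) + 23967 = 20916 + 23967 = 44883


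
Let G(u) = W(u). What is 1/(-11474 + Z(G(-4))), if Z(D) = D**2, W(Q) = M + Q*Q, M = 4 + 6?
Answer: -1/10798 ≈ -9.2610e-5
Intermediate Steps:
M = 10
W(Q) = 10 + Q**2 (W(Q) = 10 + Q*Q = 10 + Q**2)
G(u) = 10 + u**2
1/(-11474 + Z(G(-4))) = 1/(-11474 + (10 + (-4)**2)**2) = 1/(-11474 + (10 + 16)**2) = 1/(-11474 + 26**2) = 1/(-11474 + 676) = 1/(-10798) = -1/10798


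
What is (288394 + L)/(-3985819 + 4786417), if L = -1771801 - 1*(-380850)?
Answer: -367519/266866 ≈ -1.3772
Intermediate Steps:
L = -1390951 (L = -1771801 + 380850 = -1390951)
(288394 + L)/(-3985819 + 4786417) = (288394 - 1390951)/(-3985819 + 4786417) = -1102557/800598 = -1102557*1/800598 = -367519/266866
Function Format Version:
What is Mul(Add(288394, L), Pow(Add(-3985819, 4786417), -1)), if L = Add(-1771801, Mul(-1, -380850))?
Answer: Rational(-367519, 266866) ≈ -1.3772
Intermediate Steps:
L = -1390951 (L = Add(-1771801, 380850) = -1390951)
Mul(Add(288394, L), Pow(Add(-3985819, 4786417), -1)) = Mul(Add(288394, -1390951), Pow(Add(-3985819, 4786417), -1)) = Mul(-1102557, Pow(800598, -1)) = Mul(-1102557, Rational(1, 800598)) = Rational(-367519, 266866)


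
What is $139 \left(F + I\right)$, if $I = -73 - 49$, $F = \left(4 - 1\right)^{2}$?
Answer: $-15707$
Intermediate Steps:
$F = 9$ ($F = 3^{2} = 9$)
$I = -122$
$139 \left(F + I\right) = 139 \left(9 - 122\right) = 139 \left(-113\right) = -15707$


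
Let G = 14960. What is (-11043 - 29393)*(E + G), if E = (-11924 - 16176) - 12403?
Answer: 1032856748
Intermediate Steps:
E = -40503 (E = -28100 - 12403 = -40503)
(-11043 - 29393)*(E + G) = (-11043 - 29393)*(-40503 + 14960) = -40436*(-25543) = 1032856748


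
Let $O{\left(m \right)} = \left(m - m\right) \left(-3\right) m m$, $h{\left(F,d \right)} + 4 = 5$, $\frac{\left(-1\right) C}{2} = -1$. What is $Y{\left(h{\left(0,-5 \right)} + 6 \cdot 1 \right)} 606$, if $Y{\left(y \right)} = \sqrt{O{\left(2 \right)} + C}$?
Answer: $606 \sqrt{2} \approx 857.01$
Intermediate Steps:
$C = 2$ ($C = \left(-2\right) \left(-1\right) = 2$)
$h{\left(F,d \right)} = 1$ ($h{\left(F,d \right)} = -4 + 5 = 1$)
$O{\left(m \right)} = 0$ ($O{\left(m \right)} = 0 \left(-3\right) m^{2} = 0 m^{2} = 0$)
$Y{\left(y \right)} = \sqrt{2}$ ($Y{\left(y \right)} = \sqrt{0 + 2} = \sqrt{2}$)
$Y{\left(h{\left(0,-5 \right)} + 6 \cdot 1 \right)} 606 = \sqrt{2} \cdot 606 = 606 \sqrt{2}$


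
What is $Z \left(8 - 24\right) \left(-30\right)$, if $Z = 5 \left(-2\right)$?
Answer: $-4800$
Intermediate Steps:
$Z = -10$
$Z \left(8 - 24\right) \left(-30\right) = - 10 \left(8 - 24\right) \left(-30\right) = \left(-10\right) \left(-16\right) \left(-30\right) = 160 \left(-30\right) = -4800$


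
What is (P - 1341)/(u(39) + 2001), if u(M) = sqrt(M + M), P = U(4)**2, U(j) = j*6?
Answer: -510255/1334641 + 255*sqrt(78)/1334641 ≈ -0.38063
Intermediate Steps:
U(j) = 6*j
P = 576 (P = (6*4)**2 = 24**2 = 576)
u(M) = sqrt(2)*sqrt(M) (u(M) = sqrt(2*M) = sqrt(2)*sqrt(M))
(P - 1341)/(u(39) + 2001) = (576 - 1341)/(sqrt(2)*sqrt(39) + 2001) = -765/(sqrt(78) + 2001) = -765/(2001 + sqrt(78))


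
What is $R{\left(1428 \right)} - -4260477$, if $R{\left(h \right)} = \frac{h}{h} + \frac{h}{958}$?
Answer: $\frac{2040769676}{479} \approx 4.2605 \cdot 10^{6}$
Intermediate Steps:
$R{\left(h \right)} = 1 + \frac{h}{958}$ ($R{\left(h \right)} = 1 + h \frac{1}{958} = 1 + \frac{h}{958}$)
$R{\left(1428 \right)} - -4260477 = \left(1 + \frac{1}{958} \cdot 1428\right) - -4260477 = \left(1 + \frac{714}{479}\right) + 4260477 = \frac{1193}{479} + 4260477 = \frac{2040769676}{479}$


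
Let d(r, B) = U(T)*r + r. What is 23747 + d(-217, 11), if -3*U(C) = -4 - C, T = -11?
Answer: 72109/3 ≈ 24036.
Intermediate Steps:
U(C) = 4/3 + C/3 (U(C) = -(-4 - C)/3 = 4/3 + C/3)
d(r, B) = -4*r/3 (d(r, B) = (4/3 + (1/3)*(-11))*r + r = (4/3 - 11/3)*r + r = -7*r/3 + r = -4*r/3)
23747 + d(-217, 11) = 23747 - 4/3*(-217) = 23747 + 868/3 = 72109/3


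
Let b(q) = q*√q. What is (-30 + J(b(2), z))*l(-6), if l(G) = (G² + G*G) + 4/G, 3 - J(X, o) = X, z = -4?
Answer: -1926 - 428*√2/3 ≈ -2127.8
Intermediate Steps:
b(q) = q^(3/2)
J(X, o) = 3 - X
l(G) = 2*G² + 4/G (l(G) = (G² + G²) + 4/G = 2*G² + 4/G)
(-30 + J(b(2), z))*l(-6) = (-30 + (3 - 2^(3/2)))*(2*(2 + (-6)³)/(-6)) = (-30 + (3 - 2*√2))*(2*(-⅙)*(2 - 216)) = (-30 + (3 - 2*√2))*(2*(-⅙)*(-214)) = (-27 - 2*√2)*(214/3) = -1926 - 428*√2/3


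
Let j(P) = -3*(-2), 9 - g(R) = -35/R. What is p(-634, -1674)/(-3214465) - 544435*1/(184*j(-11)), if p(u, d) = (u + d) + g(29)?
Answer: -50751876749831/102914311440 ≈ -493.15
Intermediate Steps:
g(R) = 9 + 35/R (g(R) = 9 - (-35)/R = 9 + 35/R)
j(P) = 6
p(u, d) = 296/29 + d + u (p(u, d) = (u + d) + (9 + 35/29) = (d + u) + (9 + 35*(1/29)) = (d + u) + (9 + 35/29) = (d + u) + 296/29 = 296/29 + d + u)
p(-634, -1674)/(-3214465) - 544435*1/(184*j(-11)) = (296/29 - 1674 - 634)/(-3214465) - 544435/(-8*6*(-23)) = -66636/29*(-1/3214465) - 544435/((-48*(-23))) = 66636/93219485 - 544435/1104 = -50751876749831/102914311440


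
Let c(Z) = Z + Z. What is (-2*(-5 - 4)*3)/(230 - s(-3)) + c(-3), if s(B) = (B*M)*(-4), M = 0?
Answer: -663/115 ≈ -5.7652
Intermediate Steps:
c(Z) = 2*Z
s(B) = 0 (s(B) = (B*0)*(-4) = 0*(-4) = 0)
(-2*(-5 - 4)*3)/(230 - s(-3)) + c(-3) = (-2*(-5 - 4)*3)/(230 - 1*0) + 2*(-3) = (-(-18)*3)/(230 + 0) - 6 = -2*(-27)/230 - 6 = 54*(1/230) - 6 = 27/115 - 6 = -663/115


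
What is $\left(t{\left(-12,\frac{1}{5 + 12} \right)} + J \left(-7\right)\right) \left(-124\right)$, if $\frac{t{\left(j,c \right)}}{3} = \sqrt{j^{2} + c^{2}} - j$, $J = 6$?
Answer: $744 - \frac{372 \sqrt{41617}}{17} \approx -3720.1$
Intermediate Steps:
$t{\left(j,c \right)} = - 3 j + 3 \sqrt{c^{2} + j^{2}}$ ($t{\left(j,c \right)} = 3 \left(\sqrt{j^{2} + c^{2}} - j\right) = 3 \left(\sqrt{c^{2} + j^{2}} - j\right) = - 3 j + 3 \sqrt{c^{2} + j^{2}}$)
$\left(t{\left(-12,\frac{1}{5 + 12} \right)} + J \left(-7\right)\right) \left(-124\right) = \left(\left(\left(-3\right) \left(-12\right) + 3 \sqrt{\left(\frac{1}{5 + 12}\right)^{2} + \left(-12\right)^{2}}\right) + 6 \left(-7\right)\right) \left(-124\right) = \left(\left(36 + 3 \sqrt{\left(\frac{1}{17}\right)^{2} + 144}\right) - 42\right) \left(-124\right) = \left(\left(36 + 3 \sqrt{\frac{1}{289} + 144}\right) - 42\right) \left(-124\right) = \left(\left(36 + 3 \sqrt{\frac{41617}{289}}\right) - 42\right) \left(-124\right) = \left(\left(36 + 3 \frac{\sqrt{41617}}{17}\right) - 42\right) \left(-124\right) = \left(\left(36 + \frac{3 \sqrt{41617}}{17}\right) - 42\right) \left(-124\right) = \left(-6 + \frac{3 \sqrt{41617}}{17}\right) \left(-124\right) = 744 - \frac{372 \sqrt{41617}}{17}$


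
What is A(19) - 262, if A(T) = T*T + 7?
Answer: 106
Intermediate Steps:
A(T) = 7 + T² (A(T) = T² + 7 = 7 + T²)
A(19) - 262 = (7 + 19²) - 262 = (7 + 361) - 262 = 368 - 262 = 106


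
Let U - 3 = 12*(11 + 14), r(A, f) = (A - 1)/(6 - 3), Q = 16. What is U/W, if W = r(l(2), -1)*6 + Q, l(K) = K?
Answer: 101/6 ≈ 16.833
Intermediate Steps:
r(A, f) = -⅓ + A/3 (r(A, f) = (-1 + A)/3 = (-1 + A)*(⅓) = -⅓ + A/3)
U = 303 (U = 3 + 12*(11 + 14) = 3 + 12*25 = 3 + 300 = 303)
W = 18 (W = (-⅓ + (⅓)*2)*6 + 16 = (-⅓ + ⅔)*6 + 16 = (⅓)*6 + 16 = 2 + 16 = 18)
U/W = 303/18 = 303*(1/18) = 101/6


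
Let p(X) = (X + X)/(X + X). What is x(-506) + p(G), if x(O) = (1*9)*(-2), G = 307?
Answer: -17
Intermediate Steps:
x(O) = -18 (x(O) = 9*(-2) = -18)
p(X) = 1 (p(X) = (2*X)/((2*X)) = (2*X)*(1/(2*X)) = 1)
x(-506) + p(G) = -18 + 1 = -17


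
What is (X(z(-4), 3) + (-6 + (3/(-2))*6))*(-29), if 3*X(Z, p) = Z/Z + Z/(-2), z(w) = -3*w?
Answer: 1450/3 ≈ 483.33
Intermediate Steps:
X(Z, p) = 1/3 - Z/6 (X(Z, p) = (Z/Z + Z/(-2))/3 = (1 + Z*(-1/2))/3 = (1 - Z/2)/3 = 1/3 - Z/6)
(X(z(-4), 3) + (-6 + (3/(-2))*6))*(-29) = ((1/3 - (-1)*(-4)/2) + (-6 + (3/(-2))*6))*(-29) = ((1/3 - 1/6*12) + (-6 + (3*(-1/2))*6))*(-29) = ((1/3 - 2) + (-6 - 3/2*6))*(-29) = (-5/3 + (-6 - 9))*(-29) = (-5/3 - 15)*(-29) = -50/3*(-29) = 1450/3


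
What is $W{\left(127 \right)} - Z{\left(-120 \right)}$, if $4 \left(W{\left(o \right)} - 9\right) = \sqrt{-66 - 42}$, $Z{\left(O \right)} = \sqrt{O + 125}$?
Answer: $9 - \sqrt{5} + \frac{3 i \sqrt{3}}{2} \approx 6.7639 + 2.5981 i$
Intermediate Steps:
$Z{\left(O \right)} = \sqrt{125 + O}$
$W{\left(o \right)} = 9 + \frac{3 i \sqrt{3}}{2}$ ($W{\left(o \right)} = 9 + \frac{\sqrt{-66 - 42}}{4} = 9 + \frac{\sqrt{-108}}{4} = 9 + \frac{6 i \sqrt{3}}{4} = 9 + \frac{3 i \sqrt{3}}{2}$)
$W{\left(127 \right)} - Z{\left(-120 \right)} = \left(9 + \frac{3 i \sqrt{3}}{2}\right) - \sqrt{125 - 120} = \left(9 + \frac{3 i \sqrt{3}}{2}\right) - \sqrt{5} = 9 - \sqrt{5} + \frac{3 i \sqrt{3}}{2}$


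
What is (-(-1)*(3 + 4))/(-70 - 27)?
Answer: -7/97 ≈ -0.072165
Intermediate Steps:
(-(-1)*(3 + 4))/(-70 - 27) = (-(-1)*7)/(-97) = -(-1)*(-7)/97 = -1/97*7 = -7/97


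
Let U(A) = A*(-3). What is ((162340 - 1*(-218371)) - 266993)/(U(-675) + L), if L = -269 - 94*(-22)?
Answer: 56859/1912 ≈ 29.738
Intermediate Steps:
U(A) = -3*A
L = 1799 (L = -269 + 2068 = 1799)
((162340 - 1*(-218371)) - 266993)/(U(-675) + L) = ((162340 - 1*(-218371)) - 266993)/(-3*(-675) + 1799) = ((162340 + 218371) - 266993)/(2025 + 1799) = (380711 - 266993)/3824 = 113718*(1/3824) = 56859/1912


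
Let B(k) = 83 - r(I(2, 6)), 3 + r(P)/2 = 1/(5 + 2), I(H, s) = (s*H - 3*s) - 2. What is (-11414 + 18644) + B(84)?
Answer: 51231/7 ≈ 7318.7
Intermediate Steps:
I(H, s) = -2 - 3*s + H*s (I(H, s) = (H*s - 3*s) - 2 = (-3*s + H*s) - 2 = -2 - 3*s + H*s)
r(P) = -40/7 (r(P) = -6 + 2/(5 + 2) = -6 + 2/7 = -40/7)
B(k) = 621/7 (B(k) = 83 - 1*(-40/7) = 83 + 40/7 = 621/7)
(-11414 + 18644) + B(84) = (-11414 + 18644) + 621/7 = 7230 + 621/7 = 51231/7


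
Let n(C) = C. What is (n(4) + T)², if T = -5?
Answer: 1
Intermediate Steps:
(n(4) + T)² = (4 - 5)² = (-1)² = 1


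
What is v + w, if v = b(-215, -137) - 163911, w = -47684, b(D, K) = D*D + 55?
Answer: -165315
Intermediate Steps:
b(D, K) = 55 + D² (b(D, K) = D² + 55 = 55 + D²)
v = -117631 (v = (55 + (-215)²) - 163911 = (55 + 46225) - 163911 = 46280 - 163911 = -117631)
v + w = -117631 - 47684 = -165315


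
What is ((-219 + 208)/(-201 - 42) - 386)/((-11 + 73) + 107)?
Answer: -93787/41067 ≈ -2.2838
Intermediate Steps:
((-219 + 208)/(-201 - 42) - 386)/((-11 + 73) + 107) = (-11/(-243) - 386)/(62 + 107) = (-11*(-1/243) - 386)/169 = (11/243 - 386)*(1/169) = -93787/243*1/169 = -93787/41067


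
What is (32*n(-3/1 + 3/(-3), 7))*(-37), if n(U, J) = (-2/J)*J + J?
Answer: -5920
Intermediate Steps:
n(U, J) = -2 + J
(32*n(-3/1 + 3/(-3), 7))*(-37) = (32*(-2 + 7))*(-37) = (32*5)*(-37) = 160*(-37) = -5920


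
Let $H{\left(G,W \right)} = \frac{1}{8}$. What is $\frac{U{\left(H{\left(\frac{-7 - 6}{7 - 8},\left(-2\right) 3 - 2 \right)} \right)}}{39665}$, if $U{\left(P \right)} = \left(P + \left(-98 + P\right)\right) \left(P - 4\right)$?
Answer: $\frac{12121}{1269280} \approx 0.0095495$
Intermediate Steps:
$H{\left(G,W \right)} = \frac{1}{8}$
$U{\left(P \right)} = \left(-98 + 2 P\right) \left(-4 + P\right)$
$\frac{U{\left(H{\left(\frac{-7 - 6}{7 - 8},\left(-2\right) 3 - 2 \right)} \right)}}{39665} = \frac{392 - \frac{53}{4} + \frac{2}{64}}{39665} = \left(392 - \frac{53}{4} + 2 \cdot \frac{1}{64}\right) \frac{1}{39665} = \left(392 - \frac{53}{4} + \frac{1}{32}\right) \frac{1}{39665} = \frac{12121}{32} \cdot \frac{1}{39665} = \frac{12121}{1269280}$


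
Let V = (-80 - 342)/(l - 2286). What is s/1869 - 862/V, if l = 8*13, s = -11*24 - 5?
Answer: -1757742857/394359 ≈ -4457.2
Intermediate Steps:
s = -269 (s = -264 - 5 = -269)
l = 104
V = 211/1091 (V = (-80 - 342)/(104 - 2286) = -422/(-2182) = -422*(-1/2182) = 211/1091 ≈ 0.19340)
s/1869 - 862/V = -269/1869 - 862/211/1091 = -269*1/1869 - 862*1091/211 = -269/1869 - 940442/211 = -1757742857/394359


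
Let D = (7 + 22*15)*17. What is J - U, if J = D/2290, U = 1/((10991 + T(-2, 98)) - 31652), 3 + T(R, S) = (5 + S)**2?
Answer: 11521477/4605190 ≈ 2.5018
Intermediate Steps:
T(R, S) = -3 + (5 + S)**2
D = 5729 (D = (7 + 330)*17 = 337*17 = 5729)
U = -1/10055 (U = 1/((10991 + (-3 + (5 + 98)**2)) - 31652) = 1/((10991 + (-3 + 103**2)) - 31652) = 1/((10991 + (-3 + 10609)) - 31652) = 1/((10991 + 10606) - 31652) = 1/(21597 - 31652) = 1/(-10055) = -1/10055 ≈ -9.9453e-5)
J = 5729/2290 ≈ 2.5017
J - U = 5729/2290 - 1*(-1/10055) = 5729/2290 + 1/10055 = 11521477/4605190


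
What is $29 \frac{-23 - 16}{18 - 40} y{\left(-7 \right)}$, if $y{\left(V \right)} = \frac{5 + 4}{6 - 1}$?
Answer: $\frac{10179}{110} \approx 92.536$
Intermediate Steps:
$y{\left(V \right)} = \frac{9}{5}$
$29 \frac{-23 - 16}{18 - 40} y{\left(-7 \right)} = 29 \frac{-23 - 16}{18 - 40} \cdot \frac{9}{5} = 29 \left(- \frac{39}{-22}\right) \frac{9}{5} = 29 \left(\left(-39\right) \left(- \frac{1}{22}\right)\right) \frac{9}{5} = 29 \cdot \frac{39}{22} \cdot \frac{9}{5} = \frac{1131}{22} \cdot \frac{9}{5} = \frac{10179}{110}$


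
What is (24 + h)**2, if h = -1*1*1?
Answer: 529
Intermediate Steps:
h = -1 (h = -1*1 = -1)
(24 + h)**2 = (24 - 1)**2 = 23**2 = 529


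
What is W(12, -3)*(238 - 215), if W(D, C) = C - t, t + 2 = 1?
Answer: -46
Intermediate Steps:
t = -1 (t = -2 + 1 = -1)
W(D, C) = 1 + C (W(D, C) = C - 1*(-1) = C + 1 = 1 + C)
W(12, -3)*(238 - 215) = (1 - 3)*(238 - 215) = -2*23 = -46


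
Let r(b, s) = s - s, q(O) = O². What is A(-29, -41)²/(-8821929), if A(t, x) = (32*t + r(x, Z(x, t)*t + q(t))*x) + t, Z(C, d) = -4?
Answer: -305283/2940643 ≈ -0.10382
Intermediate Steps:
r(b, s) = 0
A(t, x) = 33*t (A(t, x) = (32*t + 0*x) + t = (32*t + 0) + t = 32*t + t = 33*t)
A(-29, -41)²/(-8821929) = (33*(-29))²/(-8821929) = (-957)²*(-1/8821929) = 915849*(-1/8821929) = -305283/2940643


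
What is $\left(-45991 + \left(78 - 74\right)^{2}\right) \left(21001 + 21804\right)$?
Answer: $-1967959875$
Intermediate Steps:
$\left(-45991 + \left(78 - 74\right)^{2}\right) \left(21001 + 21804\right) = \left(-45991 + 4^{2}\right) 42805 = \left(-45991 + 16\right) 42805 = \left(-45975\right) 42805 = -1967959875$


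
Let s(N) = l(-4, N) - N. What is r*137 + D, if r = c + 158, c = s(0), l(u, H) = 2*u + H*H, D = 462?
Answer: 21012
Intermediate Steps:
l(u, H) = H² + 2*u (l(u, H) = 2*u + H² = H² + 2*u)
s(N) = -8 + N² - N (s(N) = (N² + 2*(-4)) - N = (N² - 8) - N = (-8 + N²) - N = -8 + N² - N)
c = -8 (c = -8 + 0² - 1*0 = -8 + 0 + 0 = -8)
r = 150 (r = -8 + 158 = 150)
r*137 + D = 150*137 + 462 = 20550 + 462 = 21012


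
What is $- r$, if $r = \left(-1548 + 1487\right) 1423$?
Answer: $86803$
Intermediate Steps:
$r = -86803$ ($r = \left(-61\right) 1423 = -86803$)
$- r = \left(-1\right) \left(-86803\right) = 86803$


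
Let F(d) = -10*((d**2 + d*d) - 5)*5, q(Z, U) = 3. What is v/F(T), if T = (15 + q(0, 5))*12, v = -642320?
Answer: 64232/466535 ≈ 0.13768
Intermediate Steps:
T = 216 (T = (15 + 3)*12 = 18*12 = 216)
F(d) = 250 - 100*d**2 (F(d) = -10*((d**2 + d**2) - 5)*5 = -10*(2*d**2 - 5)*5 = -10*(-5 + 2*d**2)*5 = (50 - 20*d**2)*5 = 250 - 100*d**2)
v/F(T) = -642320/(250 - 100*216**2) = -642320/(250 - 100*46656) = -642320/(250 - 4665600) = -642320/(-4665350) = -642320*(-1/4665350) = 64232/466535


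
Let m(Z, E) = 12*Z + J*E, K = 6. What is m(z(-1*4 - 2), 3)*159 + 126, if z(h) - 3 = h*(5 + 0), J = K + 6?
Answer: -45666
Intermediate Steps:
J = 12 (J = 6 + 6 = 12)
z(h) = 3 + 5*h (z(h) = 3 + h*(5 + 0) = 3 + h*5 = 3 + 5*h)
m(Z, E) = 12*E + 12*Z (m(Z, E) = 12*Z + 12*E = 12*E + 12*Z)
m(z(-1*4 - 2), 3)*159 + 126 = (12*3 + 12*(3 + 5*(-1*4 - 2)))*159 + 126 = (36 + 12*(3 + 5*(-4 - 2)))*159 + 126 = (36 + 12*(3 + 5*(-6)))*159 + 126 = (36 + 12*(3 - 30))*159 + 126 = (36 + 12*(-27))*159 + 126 = (36 - 324)*159 + 126 = -288*159 + 126 = -45792 + 126 = -45666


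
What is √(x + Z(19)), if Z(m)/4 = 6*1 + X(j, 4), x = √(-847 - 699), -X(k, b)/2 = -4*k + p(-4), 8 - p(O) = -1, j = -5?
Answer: √(-208 + I*√1546) ≈ 1.3572 + 14.486*I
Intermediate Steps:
p(O) = 9 (p(O) = 8 - 1*(-1) = 8 + 1 = 9)
X(k, b) = -18 + 8*k (X(k, b) = -2*(-4*k + 9) = -2*(9 - 4*k) = -18 + 8*k)
x = I*√1546 (x = √(-1546) = I*√1546 ≈ 39.319*I)
Z(m) = -208 (Z(m) = 4*(6*1 + (-18 + 8*(-5))) = 4*(6 + (-18 - 40)) = 4*(6 - 58) = 4*(-52) = -208)
√(x + Z(19)) = √(I*√1546 - 208) = √(-208 + I*√1546)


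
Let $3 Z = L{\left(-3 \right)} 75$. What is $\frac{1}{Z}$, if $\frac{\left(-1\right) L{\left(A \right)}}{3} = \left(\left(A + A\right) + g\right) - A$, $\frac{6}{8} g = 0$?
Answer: $\frac{1}{225} \approx 0.0044444$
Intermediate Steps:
$g = 0$ ($g = \frac{4}{3} \cdot 0 = 0$)
$L{\left(A \right)} = - 3 A$ ($L{\left(A \right)} = - 3 \left(\left(\left(A + A\right) + 0\right) - A\right) = - 3 \left(\left(2 A + 0\right) - A\right) = - 3 \left(2 A - A\right) = - 3 A$)
$Z = 225$ ($Z = \frac{\left(-3\right) \left(-3\right) 75}{3} = \frac{9 \cdot 75}{3} = \frac{1}{3} \cdot 675 = 225$)
$\frac{1}{Z} = \frac{1}{225}$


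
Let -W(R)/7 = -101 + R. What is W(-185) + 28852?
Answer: 30854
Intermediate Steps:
W(R) = 707 - 7*R (W(R) = -7*(-101 + R) = 707 - 7*R)
W(-185) + 28852 = (707 - 7*(-185)) + 28852 = (707 + 1295) + 28852 = 2002 + 28852 = 30854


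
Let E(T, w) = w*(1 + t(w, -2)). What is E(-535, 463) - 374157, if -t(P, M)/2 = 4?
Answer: -377398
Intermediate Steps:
t(P, M) = -8 (t(P, M) = -2*4 = -8)
E(T, w) = -7*w (E(T, w) = w*(1 - 8) = w*(-7) = -7*w)
E(-535, 463) - 374157 = -7*463 - 374157 = -3241 - 374157 = -377398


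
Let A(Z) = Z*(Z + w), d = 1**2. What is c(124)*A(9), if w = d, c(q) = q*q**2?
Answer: 171596160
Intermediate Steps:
d = 1
c(q) = q**3
w = 1
A(Z) = Z*(1 + Z) (A(Z) = Z*(Z + 1) = Z*(1 + Z))
c(124)*A(9) = 124**3*(9*(1 + 9)) = 1906624*(9*10) = 1906624*90 = 171596160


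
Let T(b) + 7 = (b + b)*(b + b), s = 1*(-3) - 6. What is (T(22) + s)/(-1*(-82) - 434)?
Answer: -60/11 ≈ -5.4545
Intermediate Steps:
s = -9 (s = -3 - 6 = -9)
T(b) = -7 + 4*b² (T(b) = -7 + (b + b)*(b + b) = -7 + (2*b)*(2*b) = -7 + 4*b²)
(T(22) + s)/(-1*(-82) - 434) = ((-7 + 4*22²) - 9)/(-1*(-82) - 434) = ((-7 + 4*484) - 9)/(82 - 434) = ((-7 + 1936) - 9)/(-352) = (1929 - 9)*(-1/352) = 1920*(-1/352) = -60/11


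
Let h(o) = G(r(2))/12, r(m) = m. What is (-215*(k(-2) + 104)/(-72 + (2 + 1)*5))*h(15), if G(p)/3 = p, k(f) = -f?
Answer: 11395/57 ≈ 199.91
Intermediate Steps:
G(p) = 3*p
h(o) = ½ (h(o) = (3*2)/12 = 6*(1/12) = ½)
(-215*(k(-2) + 104)/(-72 + (2 + 1)*5))*h(15) = -215*(-1*(-2) + 104)/(-72 + (2 + 1)*5)*(½) = -215*(2 + 104)/(-72 + 3*5)*(½) = -22790/(-72 + 15)*(½) = -22790/(-57)*(½) = -22790*(-1)/57*(½) = -215*(-106/57)*(½) = (22790/57)*(½) = 11395/57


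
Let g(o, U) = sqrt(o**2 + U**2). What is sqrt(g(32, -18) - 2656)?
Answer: sqrt(-2656 + 2*sqrt(337)) ≈ 51.179*I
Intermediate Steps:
g(o, U) = sqrt(U**2 + o**2)
sqrt(g(32, -18) - 2656) = sqrt(sqrt((-18)**2 + 32**2) - 2656) = sqrt(sqrt(324 + 1024) - 2656) = sqrt(sqrt(1348) - 2656) = sqrt(2*sqrt(337) - 2656) = sqrt(-2656 + 2*sqrt(337))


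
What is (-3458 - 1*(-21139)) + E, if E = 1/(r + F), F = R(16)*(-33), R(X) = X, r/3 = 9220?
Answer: 479720893/27132 ≈ 17681.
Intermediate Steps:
r = 27660 (r = 3*9220 = 27660)
F = -528 (F = 16*(-33) = -528)
E = 1/27132 (E = 1/(27660 - 528) = 1/27132 ≈ 3.6857e-5)
(-3458 - 1*(-21139)) + E = (-3458 - 1*(-21139)) + 1/27132 = (-3458 + 21139) + 1/27132 = 17681 + 1/27132 = 479720893/27132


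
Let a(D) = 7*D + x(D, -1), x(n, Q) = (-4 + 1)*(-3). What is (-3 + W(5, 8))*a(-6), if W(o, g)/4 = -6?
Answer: 891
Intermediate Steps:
W(o, g) = -24 (W(o, g) = 4*(-6) = -24)
x(n, Q) = 9 (x(n, Q) = -3*(-3) = 9)
a(D) = 9 + 7*D (a(D) = 7*D + 9 = 9 + 7*D)
(-3 + W(5, 8))*a(-6) = (-3 - 24)*(9 + 7*(-6)) = -27*(9 - 42) = -27*(-33) = 891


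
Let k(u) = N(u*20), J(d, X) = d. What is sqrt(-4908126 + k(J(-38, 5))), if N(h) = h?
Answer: I*sqrt(4908886) ≈ 2215.6*I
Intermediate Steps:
k(u) = 20*u (k(u) = u*20 = 20*u)
sqrt(-4908126 + k(J(-38, 5))) = sqrt(-4908126 + 20*(-38)) = sqrt(-4908126 - 760) = sqrt(-4908886) = I*sqrt(4908886)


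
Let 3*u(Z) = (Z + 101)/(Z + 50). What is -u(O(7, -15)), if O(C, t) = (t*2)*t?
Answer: -551/1500 ≈ -0.36733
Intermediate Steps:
O(C, t) = 2*t**2 (O(C, t) = (2*t)*t = 2*t**2)
u(Z) = (101 + Z)/(3*(50 + Z)) (u(Z) = ((Z + 101)/(Z + 50))/3 = ((101 + Z)/(50 + Z))/3 = (101 + Z)/(3*(50 + Z)))
-u(O(7, -15)) = -(101 + 2*(-15)**2)/(3*(50 + 2*(-15)**2)) = -(101 + 2*225)/(3*(50 + 2*225)) = -(101 + 450)/(3*(50 + 450)) = -551/(3*500) = -1*551/1500 = -551/1500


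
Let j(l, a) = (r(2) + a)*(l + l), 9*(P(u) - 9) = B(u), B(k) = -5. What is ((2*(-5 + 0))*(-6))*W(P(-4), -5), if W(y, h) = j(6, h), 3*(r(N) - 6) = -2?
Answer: 240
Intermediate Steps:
r(N) = 16/3 (r(N) = 6 + (⅓)*(-2) = 6 - ⅔ = 16/3)
P(u) = 76/9 (P(u) = 9 + (⅑)*(-5) = 9 - 5/9 = 76/9)
j(l, a) = 2*l*(16/3 + a) (j(l, a) = (16/3 + a)*(l + l) = (16/3 + a)*(2*l) = 2*l*(16/3 + a))
W(y, h) = 64 + 12*h (W(y, h) = (⅔)*6*(16 + 3*h) = 64 + 12*h)
((2*(-5 + 0))*(-6))*W(P(-4), -5) = ((2*(-5 + 0))*(-6))*(64 + 12*(-5)) = ((2*(-5))*(-6))*(64 - 60) = -10*(-6)*4 = 60*4 = 240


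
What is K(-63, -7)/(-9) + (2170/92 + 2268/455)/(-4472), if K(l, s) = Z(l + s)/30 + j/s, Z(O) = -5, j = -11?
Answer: -410598841/2527171920 ≈ -0.16247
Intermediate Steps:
K(l, s) = -⅙ - 11/s (K(l, s) = -5/30 - 11/s = -5*1/30 - 11/s = -⅙ - 11/s)
K(-63, -7)/(-9) + (2170/92 + 2268/455)/(-4472) = ((⅙)*(-66 - 1*(-7))/(-7))/(-9) + (2170/92 + 2268/455)/(-4472) = ((⅙)*(-⅐)*(-66 + 7))*(-⅑) + (2170*(1/92) + 2268*(1/455))*(-1/4472) = ((⅙)*(-⅐)*(-59))*(-⅑) + (1085/46 + 324/65)*(-1/4472) = (59/42)*(-⅑) + (85429/2990)*(-1/4472) = -59/378 - 85429/13371280 = -410598841/2527171920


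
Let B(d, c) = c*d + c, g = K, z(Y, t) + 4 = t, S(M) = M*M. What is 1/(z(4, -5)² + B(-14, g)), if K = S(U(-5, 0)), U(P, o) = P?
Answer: -1/244 ≈ -0.0040984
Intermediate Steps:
S(M) = M²
K = 25 (K = (-5)² = 25)
z(Y, t) = -4 + t
g = 25
B(d, c) = c + c*d
1/(z(4, -5)² + B(-14, g)) = 1/((-4 - 5)² + 25*(1 - 14)) = 1/((-9)² + 25*(-13)) = 1/(81 - 325) = 1/(-244) = -1/244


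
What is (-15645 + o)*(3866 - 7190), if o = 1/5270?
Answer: 137030485638/2635 ≈ 5.2004e+7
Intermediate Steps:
o = 1/5270 ≈ 0.00018975
(-15645 + o)*(3866 - 7190) = (-15645 + 1/5270)*(3866 - 7190) = -82449149/5270*(-3324) = 137030485638/2635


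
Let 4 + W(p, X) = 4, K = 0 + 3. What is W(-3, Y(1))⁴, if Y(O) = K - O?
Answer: 0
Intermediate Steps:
K = 3
Y(O) = 3 - O
W(p, X) = 0 (W(p, X) = -4 + 4 = 0)
W(-3, Y(1))⁴ = 0⁴ = 0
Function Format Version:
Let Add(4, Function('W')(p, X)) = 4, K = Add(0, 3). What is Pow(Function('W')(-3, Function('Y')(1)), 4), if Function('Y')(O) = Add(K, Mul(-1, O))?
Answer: 0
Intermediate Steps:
K = 3
Function('Y')(O) = Add(3, Mul(-1, O))
Function('W')(p, X) = 0 (Function('W')(p, X) = Add(-4, 4) = 0)
Pow(Function('W')(-3, Function('Y')(1)), 4) = Pow(0, 4) = 0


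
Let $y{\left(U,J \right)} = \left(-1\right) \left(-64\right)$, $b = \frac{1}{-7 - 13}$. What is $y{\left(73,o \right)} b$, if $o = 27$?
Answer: $- \frac{16}{5} \approx -3.2$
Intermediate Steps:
$b = - \frac{1}{20}$ ($b = \frac{1}{-20} = - \frac{1}{20} \approx -0.05$)
$y{\left(U,J \right)} = 64$
$y{\left(73,o \right)} b = 64 \left(- \frac{1}{20}\right) = - \frac{16}{5}$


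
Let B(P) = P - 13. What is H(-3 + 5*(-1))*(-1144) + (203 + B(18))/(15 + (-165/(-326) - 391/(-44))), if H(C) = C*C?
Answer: -12807134912/174943 ≈ -73208.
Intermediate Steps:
H(C) = C²
B(P) = -13 + P
H(-3 + 5*(-1))*(-1144) + (203 + B(18))/(15 + (-165/(-326) - 391/(-44))) = (-3 + 5*(-1))²*(-1144) + (203 + (-13 + 18))/(15 + (-165/(-326) - 391/(-44))) = (-3 - 5)²*(-1144) + (203 + 5)/(15 + (-165*(-1/326) - 391*(-1/44))) = (-8)²*(-1144) + 208/(15 + (165/326 + 391/44)) = 64*(-1144) + 208/(15 + 67363/7172) = -73216 + 208/(174943/7172) = -73216 + 208*(7172/174943) = -73216 + 1491776/174943 = -12807134912/174943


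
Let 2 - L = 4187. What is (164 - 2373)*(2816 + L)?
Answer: 3024121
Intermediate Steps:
L = -4185 (L = 2 - 1*4187 = 2 - 4187 = -4185)
(164 - 2373)*(2816 + L) = (164 - 2373)*(2816 - 4185) = -2209*(-1369) = 3024121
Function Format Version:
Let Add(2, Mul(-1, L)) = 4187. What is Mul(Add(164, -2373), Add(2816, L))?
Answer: 3024121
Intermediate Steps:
L = -4185 (L = Add(2, Mul(-1, 4187)) = Add(2, -4187) = -4185)
Mul(Add(164, -2373), Add(2816, L)) = Mul(Add(164, -2373), Add(2816, -4185)) = Mul(-2209, -1369) = 3024121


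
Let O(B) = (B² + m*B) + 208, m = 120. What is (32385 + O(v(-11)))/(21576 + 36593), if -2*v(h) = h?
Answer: 133133/232676 ≈ 0.57218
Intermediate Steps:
v(h) = -h/2
O(B) = 208 + B² + 120*B (O(B) = (B² + 120*B) + 208 = 208 + B² + 120*B)
(32385 + O(v(-11)))/(21576 + 36593) = (32385 + (208 + (-½*(-11))² + 120*(-½*(-11))))/(21576 + 36593) = (32385 + (208 + (11/2)² + 120*(11/2)))/58169 = (32385 + (208 + 121/4 + 660))*(1/58169) = (32385 + 3593/4)*(1/58169) = (133133/4)*(1/58169) = 133133/232676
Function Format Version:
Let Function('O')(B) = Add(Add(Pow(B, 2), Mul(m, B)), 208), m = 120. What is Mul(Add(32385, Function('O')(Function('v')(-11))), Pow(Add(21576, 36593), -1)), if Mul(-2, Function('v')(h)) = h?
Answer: Rational(133133, 232676) ≈ 0.57218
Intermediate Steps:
Function('v')(h) = Mul(Rational(-1, 2), h)
Function('O')(B) = Add(208, Pow(B, 2), Mul(120, B)) (Function('O')(B) = Add(Add(Pow(B, 2), Mul(120, B)), 208) = Add(208, Pow(B, 2), Mul(120, B)))
Mul(Add(32385, Function('O')(Function('v')(-11))), Pow(Add(21576, 36593), -1)) = Mul(Add(32385, Add(208, Pow(Mul(Rational(-1, 2), -11), 2), Mul(120, Mul(Rational(-1, 2), -11)))), Pow(Add(21576, 36593), -1)) = Mul(Add(32385, Add(208, Pow(Rational(11, 2), 2), Mul(120, Rational(11, 2)))), Pow(58169, -1)) = Mul(Add(32385, Add(208, Rational(121, 4), 660)), Rational(1, 58169)) = Mul(Add(32385, Rational(3593, 4)), Rational(1, 58169)) = Mul(Rational(133133, 4), Rational(1, 58169)) = Rational(133133, 232676)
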